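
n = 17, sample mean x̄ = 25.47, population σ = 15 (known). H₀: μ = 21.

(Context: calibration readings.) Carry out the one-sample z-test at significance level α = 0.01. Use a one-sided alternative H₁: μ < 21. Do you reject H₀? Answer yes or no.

reject H₀: no

SE = σ/√n = 15/√17 = 3.6380
z = (x̄−μ₀)/SE = (25.47−21)/3.6380 = 1.2287
p-value (one-sided, H₁ less) = 0.89041
At α=0.01: p ≥ α → fail to reject H₀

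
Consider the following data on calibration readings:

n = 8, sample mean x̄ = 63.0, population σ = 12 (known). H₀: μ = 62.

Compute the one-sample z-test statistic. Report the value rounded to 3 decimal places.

SE = σ/√n = 12/√8 = 4.2426
z = (x̄−μ₀)/SE = (63.0−62)/4.2426 = 0.2357

test statistic = 0.236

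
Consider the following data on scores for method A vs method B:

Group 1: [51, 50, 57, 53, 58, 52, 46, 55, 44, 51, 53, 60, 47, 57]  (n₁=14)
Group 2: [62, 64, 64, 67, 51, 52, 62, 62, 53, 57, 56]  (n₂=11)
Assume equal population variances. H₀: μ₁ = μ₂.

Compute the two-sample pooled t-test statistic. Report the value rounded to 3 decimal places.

test statistic = -3.258

x̄₁=52.429, s₁=4.718, n₁=14
x̄₂=59.091, s₂=5.504, n₂=11
s_p² = [13·4.718² + 10·5.504²]/23 = 25.7538
SE = √(s_p²·(1/14+1/11)) = 2.0447
t = (52.429−59.091)/2.0447 = -3.2583
df = 23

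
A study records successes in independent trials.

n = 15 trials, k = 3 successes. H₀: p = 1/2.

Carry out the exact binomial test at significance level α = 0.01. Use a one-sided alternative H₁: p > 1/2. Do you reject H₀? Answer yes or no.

reject H₀: no

Exact binomial: n=15, k=3, p₀=1/2=0.5000
P(X≥3) from Σ C(n,i)·p₀^i·(1−p₀)^(n−i)
p-value (one-sided, H₁ greater) = 0.99631
At α=0.01: p ≥ α → fail to reject H₀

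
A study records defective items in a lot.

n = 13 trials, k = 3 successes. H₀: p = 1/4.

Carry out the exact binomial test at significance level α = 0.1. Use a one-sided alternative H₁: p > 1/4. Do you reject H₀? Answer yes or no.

Exact binomial: n=13, k=3, p₀=1/4=0.2500
P(X≥3) from Σ C(n,i)·p₀^i·(1−p₀)^(n−i)
p-value (one-sided, H₁ greater) = 0.66740
At α=0.1: p ≥ α → fail to reject H₀

reject H₀: no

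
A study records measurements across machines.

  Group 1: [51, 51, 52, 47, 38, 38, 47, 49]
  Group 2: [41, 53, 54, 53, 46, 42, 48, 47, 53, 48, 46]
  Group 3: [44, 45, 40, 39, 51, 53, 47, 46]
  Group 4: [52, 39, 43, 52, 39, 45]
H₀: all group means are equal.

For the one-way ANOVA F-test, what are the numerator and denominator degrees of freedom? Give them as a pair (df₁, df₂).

degrees of freedom = [3, 29]

k = 4 groups, N = 33 total
df = (k−1, N−k) = (4−1, 33−4) = (3, 29)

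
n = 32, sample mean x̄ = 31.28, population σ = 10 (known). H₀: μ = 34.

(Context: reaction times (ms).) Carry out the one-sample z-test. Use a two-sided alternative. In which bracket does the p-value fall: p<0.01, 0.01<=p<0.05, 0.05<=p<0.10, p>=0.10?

p-value bracket: p>=0.10

SE = σ/√n = 10/√32 = 1.7678
z = (x̄−μ₀)/SE = (31.28−34)/1.7678 = -1.5387
p-value (two-sided) = 0.12389
→ bracket: p>=0.10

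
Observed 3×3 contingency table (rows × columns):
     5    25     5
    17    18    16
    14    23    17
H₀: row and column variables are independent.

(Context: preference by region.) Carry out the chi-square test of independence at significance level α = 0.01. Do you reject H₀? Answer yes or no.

reject H₀: no

Row totals [35, 51, 54], col totals [36, 66, 38], n=140
χ² = (5−9.00)²/9.00 + (25−16.50)²/16.50 + (5−9.50)²/9.50 + (17−13.11)²/13.11 + (18−24.04)²/24.04 + (16−13.84)²/13.84 + (14−13.89)²/13.89 + (23−25.46)²/25.46 + (17−14.66)²/14.66 = 11.9070
df = 4
p-value (upper-tail) = 0.01806
At α=0.01: p ≥ α → fail to reject H₀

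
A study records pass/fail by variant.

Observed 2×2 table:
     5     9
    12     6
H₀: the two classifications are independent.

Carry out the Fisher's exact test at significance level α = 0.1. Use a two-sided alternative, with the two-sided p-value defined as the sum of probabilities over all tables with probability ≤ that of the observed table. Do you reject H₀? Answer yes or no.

reject H₀: no

Margins: r₁=14, r₂=18, c₁=17, c₂=15, n=32
p_obs = C(14,5)·C(18,12)/C(32,17); sum pmf over tables with pmf ≤ p_obs
p-value (two-sided) = 0.15267
At α=0.1: p ≥ α → fail to reject H₀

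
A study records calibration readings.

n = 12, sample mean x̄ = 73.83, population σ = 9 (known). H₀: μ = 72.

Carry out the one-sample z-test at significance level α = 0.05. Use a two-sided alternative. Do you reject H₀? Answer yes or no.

SE = σ/√n = 9/√12 = 2.5981
z = (x̄−μ₀)/SE = (73.83−72)/2.5981 = 0.7044
p-value (two-sided) = 0.48120
At α=0.05: p ≥ α → fail to reject H₀

reject H₀: no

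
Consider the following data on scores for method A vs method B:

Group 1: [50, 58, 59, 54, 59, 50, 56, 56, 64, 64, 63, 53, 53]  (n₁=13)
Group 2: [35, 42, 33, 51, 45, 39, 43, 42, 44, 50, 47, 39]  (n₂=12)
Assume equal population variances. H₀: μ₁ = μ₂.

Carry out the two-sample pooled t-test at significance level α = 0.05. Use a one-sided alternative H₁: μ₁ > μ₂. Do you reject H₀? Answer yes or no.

reject H₀: yes

x̄₁=56.846, s₁=4.862, n₁=13
x̄₂=42.500, s₂=5.469, n₂=12
s_p² = [12·4.862² + 11·5.469²]/23 = 26.6388
SE = √(s_p²·(1/13+1/12)) = 2.0662
t = (56.846−42.500)/2.0662 = 6.9434
df = 23
p-value (one-sided, H₁ greater) = 0.00000
At α=0.05: p < α → reject H₀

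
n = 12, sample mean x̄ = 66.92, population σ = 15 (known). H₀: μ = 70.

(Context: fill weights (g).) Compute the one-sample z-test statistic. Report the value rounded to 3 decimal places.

test statistic = -0.711

SE = σ/√n = 15/√12 = 4.3301
z = (x̄−μ₀)/SE = (66.92−70)/4.3301 = -0.7113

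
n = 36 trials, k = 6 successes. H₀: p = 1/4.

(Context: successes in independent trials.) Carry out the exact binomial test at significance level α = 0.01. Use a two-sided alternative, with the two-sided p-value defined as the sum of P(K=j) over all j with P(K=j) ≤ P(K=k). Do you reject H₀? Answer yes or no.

reject H₀: no

Exact binomial: n=36, k=6, p₀=1/4=0.2500
P(X=j) = C(n,j)·p₀^j·(1−p₀)^(n−j); p = Σ P(X=j) over j with P(X=j) ≤ P(X=6)
p-value (two-sided) = 0.33545
At α=0.01: p ≥ α → fail to reject H₀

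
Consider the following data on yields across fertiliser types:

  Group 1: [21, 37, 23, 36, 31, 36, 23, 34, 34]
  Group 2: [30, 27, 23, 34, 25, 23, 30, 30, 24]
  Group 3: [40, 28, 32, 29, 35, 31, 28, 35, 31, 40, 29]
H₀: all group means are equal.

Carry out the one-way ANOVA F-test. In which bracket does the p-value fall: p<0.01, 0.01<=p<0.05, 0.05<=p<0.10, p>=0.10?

Group means [30.56, 27.33, 32.55], grand mean 30.310
SSB = Σnᵢ(x̄ᵢ−x̄)² = 135.257; SSW = ΣΣ(x−x̄ᵢ)² = 644.949
MSB = 135.257/2 = 67.6287; MSW = 644.949/26 = 24.8057
F = MSB/MSW = 2.7263
df = (2, 26)
p-value (upper-tail) = 0.08416
→ bracket: 0.05<=p<0.10

p-value bracket: 0.05<=p<0.10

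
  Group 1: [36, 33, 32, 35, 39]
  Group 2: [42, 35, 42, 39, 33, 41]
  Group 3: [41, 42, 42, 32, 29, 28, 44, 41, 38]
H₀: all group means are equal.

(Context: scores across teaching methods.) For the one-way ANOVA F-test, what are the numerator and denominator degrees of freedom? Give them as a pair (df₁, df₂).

degrees of freedom = [2, 17]

k = 3 groups, N = 20 total
df = (k−1, N−k) = (3−1, 20−3) = (2, 17)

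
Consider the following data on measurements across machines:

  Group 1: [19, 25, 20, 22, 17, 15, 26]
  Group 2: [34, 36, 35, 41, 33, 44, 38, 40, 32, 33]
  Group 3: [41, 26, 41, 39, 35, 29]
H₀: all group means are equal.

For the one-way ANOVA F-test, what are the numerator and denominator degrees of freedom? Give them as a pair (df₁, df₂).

degrees of freedom = [2, 20]

k = 3 groups, N = 23 total
df = (k−1, N−k) = (3−1, 23−3) = (2, 20)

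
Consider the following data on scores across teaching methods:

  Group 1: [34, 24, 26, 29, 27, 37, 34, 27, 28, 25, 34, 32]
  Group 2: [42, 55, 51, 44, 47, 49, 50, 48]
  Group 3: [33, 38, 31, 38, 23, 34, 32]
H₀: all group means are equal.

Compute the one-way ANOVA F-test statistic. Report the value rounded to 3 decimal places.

test statistic = 44.437

Group means [29.75, 48.25, 32.71], grand mean 36.000
SSB = Σnᵢ(x̄ᵢ−x̄)² = 1744.821; SSW = ΣΣ(x−x̄ᵢ)² = 471.179
MSB = 1744.821/2 = 872.4107; MSW = 471.179/24 = 19.6324
F = MSB/MSW = 44.4372
df = (2, 24)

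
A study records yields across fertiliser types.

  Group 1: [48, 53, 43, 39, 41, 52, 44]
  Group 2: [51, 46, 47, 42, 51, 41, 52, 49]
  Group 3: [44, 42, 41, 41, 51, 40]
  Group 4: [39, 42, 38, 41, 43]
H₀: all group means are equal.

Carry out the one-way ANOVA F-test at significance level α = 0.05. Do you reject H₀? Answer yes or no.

reject H₀: no

Group means [45.71, 47.38, 43.17, 40.60], grand mean 44.654
SSB = Σnᵢ(x̄ᵢ−x̄)² = 162.548; SSW = ΣΣ(x−x̄ᵢ)² = 397.337
MSB = 162.548/3 = 54.1826; MSW = 397.337/22 = 18.0608
F = MSB/MSW = 3.0000
df = (3, 22)
p-value (upper-tail) = 0.05244
At α=0.05: p ≥ α → fail to reject H₀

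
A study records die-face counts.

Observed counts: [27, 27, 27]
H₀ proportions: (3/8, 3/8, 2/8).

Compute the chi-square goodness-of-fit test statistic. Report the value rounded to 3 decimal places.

n = 81; E_i = n·p_i = [30.38, 30.38, 20.25]
χ² = (27−30.38)²/30.38 + (27−30.38)²/30.38 + (27−20.25)²/20.25 = 3.0000
df = 2

test statistic = 3.000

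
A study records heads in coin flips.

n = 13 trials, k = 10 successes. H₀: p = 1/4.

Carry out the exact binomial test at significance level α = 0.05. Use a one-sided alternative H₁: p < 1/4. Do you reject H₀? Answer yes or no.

Exact binomial: n=13, k=10, p₀=1/4=0.2500
P(X≤10) from Σ C(n,i)·p₀^i·(1−p₀)^(n−i)
p-value (one-sided, H₁ less) = 0.99999
At α=0.05: p ≥ α → fail to reject H₀

reject H₀: no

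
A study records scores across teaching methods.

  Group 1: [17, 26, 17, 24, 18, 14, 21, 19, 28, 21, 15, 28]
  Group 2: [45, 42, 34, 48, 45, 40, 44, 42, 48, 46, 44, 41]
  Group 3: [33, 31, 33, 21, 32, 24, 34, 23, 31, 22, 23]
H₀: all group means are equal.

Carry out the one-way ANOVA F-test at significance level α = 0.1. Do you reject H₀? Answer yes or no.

reject H₀: yes

Group means [20.67, 43.25, 27.91], grand mean 30.686
SSB = Σnᵢ(x̄ᵢ−x̄)² = 3183.717; SSW = ΣΣ(x−x̄ᵢ)² = 695.826
MSB = 3183.717/2 = 1591.8585; MSW = 695.826/32 = 21.7446
F = MSB/MSW = 73.2072
df = (2, 32)
p-value (upper-tail) = 0.00000
At α=0.1: p < α → reject H₀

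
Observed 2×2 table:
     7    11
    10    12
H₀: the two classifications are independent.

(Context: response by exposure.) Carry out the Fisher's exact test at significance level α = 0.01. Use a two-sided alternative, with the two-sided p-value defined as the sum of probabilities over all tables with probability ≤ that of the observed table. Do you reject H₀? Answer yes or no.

reject H₀: no

Margins: r₁=18, r₂=22, c₁=17, c₂=23, n=40
p_obs = C(18,7)·C(22,10)/C(40,17); sum pmf over tables with pmf ≤ p_obs
p-value (two-sided) = 0.75470
At α=0.01: p ≥ α → fail to reject H₀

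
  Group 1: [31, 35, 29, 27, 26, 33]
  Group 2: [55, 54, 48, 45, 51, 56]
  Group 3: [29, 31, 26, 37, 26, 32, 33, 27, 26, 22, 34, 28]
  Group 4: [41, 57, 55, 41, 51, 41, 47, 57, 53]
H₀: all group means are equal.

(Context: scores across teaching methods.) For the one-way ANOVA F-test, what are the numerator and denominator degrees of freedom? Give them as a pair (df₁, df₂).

k = 4 groups, N = 33 total
df = (k−1, N−k) = (4−1, 33−4) = (3, 29)

degrees of freedom = [3, 29]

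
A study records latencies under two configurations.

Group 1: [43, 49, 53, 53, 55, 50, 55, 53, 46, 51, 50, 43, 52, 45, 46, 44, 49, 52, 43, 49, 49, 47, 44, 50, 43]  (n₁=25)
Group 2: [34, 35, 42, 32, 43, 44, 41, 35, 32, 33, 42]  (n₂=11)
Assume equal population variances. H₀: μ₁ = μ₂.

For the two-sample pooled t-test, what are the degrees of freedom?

df = n₁ + n₂ − 2 = 25 + 11 − 2 = 34

degrees of freedom = 34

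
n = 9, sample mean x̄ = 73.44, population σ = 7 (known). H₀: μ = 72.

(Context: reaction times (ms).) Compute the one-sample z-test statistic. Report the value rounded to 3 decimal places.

test statistic = 0.617

SE = σ/√n = 7/√9 = 2.3333
z = (x̄−μ₀)/SE = (73.44−72)/2.3333 = 0.6171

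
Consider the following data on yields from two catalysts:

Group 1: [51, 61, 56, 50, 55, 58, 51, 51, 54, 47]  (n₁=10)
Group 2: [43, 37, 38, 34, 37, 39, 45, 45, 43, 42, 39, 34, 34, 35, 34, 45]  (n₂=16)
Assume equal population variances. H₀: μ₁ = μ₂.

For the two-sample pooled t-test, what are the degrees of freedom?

degrees of freedom = 24

df = n₁ + n₂ − 2 = 10 + 16 − 2 = 24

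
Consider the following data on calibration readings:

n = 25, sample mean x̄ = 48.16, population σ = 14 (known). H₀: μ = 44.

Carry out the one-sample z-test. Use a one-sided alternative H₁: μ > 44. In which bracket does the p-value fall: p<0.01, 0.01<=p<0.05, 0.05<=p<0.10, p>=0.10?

SE = σ/√n = 14/√25 = 2.8000
z = (x̄−μ₀)/SE = (48.16−44)/2.8000 = 1.4857
p-value (one-sided, H₁ greater) = 0.06868
→ bracket: 0.05<=p<0.10

p-value bracket: 0.05<=p<0.10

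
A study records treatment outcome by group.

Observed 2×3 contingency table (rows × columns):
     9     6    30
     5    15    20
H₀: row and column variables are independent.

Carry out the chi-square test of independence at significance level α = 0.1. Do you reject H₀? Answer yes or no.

Row totals [45, 40], col totals [14, 21, 50], n=85
χ² = (9−7.41)²/7.41 + (6−11.12)²/11.12 + (30−26.47)²/26.47 + (5−6.59)²/6.59 + (15−9.88)²/9.88 + (20−23.53)²/23.53 = 6.7292
df = 2
p-value (upper-tail) = 0.03458
At α=0.1: p < α → reject H₀

reject H₀: yes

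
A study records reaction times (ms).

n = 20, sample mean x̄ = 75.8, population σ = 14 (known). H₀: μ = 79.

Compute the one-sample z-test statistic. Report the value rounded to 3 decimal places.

test statistic = -1.022

SE = σ/√n = 14/√20 = 3.1305
z = (x̄−μ₀)/SE = (75.8−79)/3.1305 = -1.0222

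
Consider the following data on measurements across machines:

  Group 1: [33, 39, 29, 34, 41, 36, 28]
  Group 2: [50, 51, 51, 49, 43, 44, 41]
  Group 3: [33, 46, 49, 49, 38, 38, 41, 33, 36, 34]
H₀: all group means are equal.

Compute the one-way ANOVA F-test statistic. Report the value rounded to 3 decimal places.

test statistic = 9.967

Group means [34.29, 47.00, 39.70], grand mean 40.250
SSB = Σnᵢ(x̄ᵢ−x̄)² = 570.971; SSW = ΣΣ(x−x̄ᵢ)² = 601.529
MSB = 570.971/2 = 285.4857; MSW = 601.529/21 = 28.6442
F = MSB/MSW = 9.9666
df = (2, 21)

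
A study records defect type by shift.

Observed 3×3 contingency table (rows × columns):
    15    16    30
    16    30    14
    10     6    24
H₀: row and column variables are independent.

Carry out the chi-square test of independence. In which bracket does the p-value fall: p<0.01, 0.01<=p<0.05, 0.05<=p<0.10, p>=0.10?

p-value bracket: p<0.01

Row totals [61, 60, 40], col totals [41, 52, 68], n=161
χ² = (15−15.53)²/15.53 + (16−19.70)²/19.70 + (30−25.76)²/25.76 + (16−15.28)²/15.28 + (30−19.38)²/19.38 + (14−25.34)²/25.34 + (10−10.19)²/10.19 + (6−12.92)²/12.92 + (24−16.89)²/16.89 = 19.0392
df = 4
p-value (upper-tail) = 0.00077
→ bracket: p<0.01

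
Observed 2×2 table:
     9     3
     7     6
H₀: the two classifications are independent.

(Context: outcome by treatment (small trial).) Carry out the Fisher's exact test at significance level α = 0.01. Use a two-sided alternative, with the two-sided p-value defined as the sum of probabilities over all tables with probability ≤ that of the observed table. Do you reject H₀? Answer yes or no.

reject H₀: no

Margins: r₁=12, r₂=13, c₁=16, c₂=9, n=25
p_obs = C(12,9)·C(13,7)/C(25,16); sum pmf over tables with pmf ≤ p_obs
p-value (two-sided) = 0.41098
At α=0.01: p ≥ α → fail to reject H₀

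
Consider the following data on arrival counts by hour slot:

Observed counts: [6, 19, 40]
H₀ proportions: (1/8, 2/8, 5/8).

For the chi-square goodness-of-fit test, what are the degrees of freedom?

df = k − 1 = 3 − 1 = 2

degrees of freedom = 2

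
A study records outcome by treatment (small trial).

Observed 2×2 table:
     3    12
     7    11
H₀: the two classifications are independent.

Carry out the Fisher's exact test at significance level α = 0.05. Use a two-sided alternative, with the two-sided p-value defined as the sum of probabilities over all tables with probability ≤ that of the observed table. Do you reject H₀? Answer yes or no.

Margins: r₁=15, r₂=18, c₁=10, c₂=23, n=33
p_obs = C(15,3)·C(18,7)/C(33,10); sum pmf over tables with pmf ≤ p_obs
p-value (two-sided) = 0.28280
At α=0.05: p ≥ α → fail to reject H₀

reject H₀: no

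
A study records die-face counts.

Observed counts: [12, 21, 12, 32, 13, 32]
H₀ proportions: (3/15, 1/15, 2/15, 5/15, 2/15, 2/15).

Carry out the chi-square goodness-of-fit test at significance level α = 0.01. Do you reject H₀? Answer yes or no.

reject H₀: yes

n = 122; E_i = n·p_i = [24.40, 8.13, 16.27, 40.67, 16.27, 16.27]
χ² = (12−24.40)²/24.40 + (21−8.13)²/8.13 + (12−16.27)²/16.27 + (32−40.67)²/40.67 + (13−16.27)²/16.27 + (32−16.27)²/16.27 = 45.4959
df = 5
p-value (upper-tail) = 0.00000
At α=0.01: p < α → reject H₀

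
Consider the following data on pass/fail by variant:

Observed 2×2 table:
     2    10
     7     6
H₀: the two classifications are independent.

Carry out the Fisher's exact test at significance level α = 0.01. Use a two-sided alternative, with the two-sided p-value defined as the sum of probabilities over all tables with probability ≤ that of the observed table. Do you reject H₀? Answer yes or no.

reject H₀: no

Margins: r₁=12, r₂=13, c₁=9, c₂=16, n=25
p_obs = C(12,2)·C(13,7)/C(25,9); sum pmf over tables with pmf ≤ p_obs
p-value (two-sided) = 0.09684
At α=0.01: p ≥ α → fail to reject H₀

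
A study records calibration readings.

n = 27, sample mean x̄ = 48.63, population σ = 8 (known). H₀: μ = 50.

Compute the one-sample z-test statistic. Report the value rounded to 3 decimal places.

test statistic = -0.890

SE = σ/√n = 8/√27 = 1.5396
z = (x̄−μ₀)/SE = (48.63−50)/1.5396 = -0.8898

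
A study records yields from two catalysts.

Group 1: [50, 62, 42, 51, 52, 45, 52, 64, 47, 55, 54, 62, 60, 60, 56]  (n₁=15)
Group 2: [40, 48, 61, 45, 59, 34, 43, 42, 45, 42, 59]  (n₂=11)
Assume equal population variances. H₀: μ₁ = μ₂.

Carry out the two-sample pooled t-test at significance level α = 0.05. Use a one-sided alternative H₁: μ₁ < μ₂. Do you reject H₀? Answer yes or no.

x̄₁=54.133, s₁=6.610, n₁=15
x̄₂=47.091, s₂=8.814, n₂=11
s_p² = [14·6.610² + 10·8.814²]/24 = 57.8601
SE = √(s_p²·(1/15+1/11)) = 3.0195
t = (54.133−47.091)/3.0195 = 2.3323
df = 24
p-value (one-sided, H₁ less) = 0.98580
At α=0.05: p ≥ α → fail to reject H₀

reject H₀: no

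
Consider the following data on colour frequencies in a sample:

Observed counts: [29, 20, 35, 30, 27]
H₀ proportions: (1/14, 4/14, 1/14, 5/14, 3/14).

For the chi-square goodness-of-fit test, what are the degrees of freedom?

degrees of freedom = 4

df = k − 1 = 5 − 1 = 4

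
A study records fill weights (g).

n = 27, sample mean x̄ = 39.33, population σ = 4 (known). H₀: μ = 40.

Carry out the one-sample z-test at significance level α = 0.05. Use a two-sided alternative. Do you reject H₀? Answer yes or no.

reject H₀: no

SE = σ/√n = 4/√27 = 0.7698
z = (x̄−μ₀)/SE = (39.33−40)/0.7698 = -0.8704
p-value (two-sided) = 0.38411
At α=0.05: p ≥ α → fail to reject H₀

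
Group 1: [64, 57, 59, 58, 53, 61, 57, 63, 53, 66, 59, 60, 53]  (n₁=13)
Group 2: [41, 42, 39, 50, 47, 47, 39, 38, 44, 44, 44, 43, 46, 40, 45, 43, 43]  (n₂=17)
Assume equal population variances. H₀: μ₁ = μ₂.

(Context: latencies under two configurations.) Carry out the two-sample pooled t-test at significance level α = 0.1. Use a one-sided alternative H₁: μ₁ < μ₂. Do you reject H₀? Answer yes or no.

x̄₁=58.692, s₁=4.191, n₁=13
x̄₂=43.235, s₂=3.231, n₂=17
s_p² = [12·4.191² + 16·3.231²]/28 = 13.4939
SE = √(s_p²·(1/13+1/17)) = 1.3534
t = (58.692−43.235)/1.3534 = 11.4207
df = 28
p-value (one-sided, H₁ less) = 1.00000
At α=0.1: p ≥ α → fail to reject H₀

reject H₀: no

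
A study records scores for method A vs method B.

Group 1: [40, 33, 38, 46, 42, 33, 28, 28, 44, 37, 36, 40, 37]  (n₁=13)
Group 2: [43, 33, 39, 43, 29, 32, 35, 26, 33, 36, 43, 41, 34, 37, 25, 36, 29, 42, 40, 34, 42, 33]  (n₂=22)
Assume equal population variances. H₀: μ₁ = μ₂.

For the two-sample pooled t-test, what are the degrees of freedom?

df = n₁ + n₂ − 2 = 13 + 22 − 2 = 33

degrees of freedom = 33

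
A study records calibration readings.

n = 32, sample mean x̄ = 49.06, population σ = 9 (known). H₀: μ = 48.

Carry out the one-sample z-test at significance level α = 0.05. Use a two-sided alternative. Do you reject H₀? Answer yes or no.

reject H₀: no

SE = σ/√n = 9/√32 = 1.5910
z = (x̄−μ₀)/SE = (49.06−48)/1.5910 = 0.6663
p-value (two-sided) = 0.50525
At α=0.05: p ≥ α → fail to reject H₀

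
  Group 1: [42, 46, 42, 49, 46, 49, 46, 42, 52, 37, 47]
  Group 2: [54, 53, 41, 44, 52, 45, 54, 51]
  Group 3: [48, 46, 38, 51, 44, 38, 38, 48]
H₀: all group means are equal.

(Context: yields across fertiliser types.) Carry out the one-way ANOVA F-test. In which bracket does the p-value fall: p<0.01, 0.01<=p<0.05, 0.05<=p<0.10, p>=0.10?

p-value bracket: 0.05<=p<0.10

Group means [45.27, 49.25, 43.88], grand mean 46.037
SSB = Σnᵢ(x̄ᵢ−x̄)² = 126.406; SSW = ΣΣ(x−x̄ᵢ)² = 554.557
MSB = 126.406/2 = 63.2031; MSW = 554.557/24 = 23.1065
F = MSB/MSW = 2.7353
df = (2, 24)
p-value (upper-tail) = 0.08509
→ bracket: 0.05<=p<0.10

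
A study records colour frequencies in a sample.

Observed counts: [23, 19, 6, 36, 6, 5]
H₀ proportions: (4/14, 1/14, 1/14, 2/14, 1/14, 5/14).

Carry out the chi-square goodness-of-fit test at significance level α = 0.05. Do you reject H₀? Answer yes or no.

reject H₀: yes

n = 95; E_i = n·p_i = [27.14, 6.79, 6.79, 13.57, 6.79, 33.93]
χ² = (23−27.14)²/27.14 + (19−6.79)²/6.79 + (6−6.79)²/6.79 + (36−13.57)²/13.57 + (6−6.79)²/6.79 + (5−33.93)²/33.93 = 84.5316
df = 5
p-value (upper-tail) = 0.00000
At α=0.05: p < α → reject H₀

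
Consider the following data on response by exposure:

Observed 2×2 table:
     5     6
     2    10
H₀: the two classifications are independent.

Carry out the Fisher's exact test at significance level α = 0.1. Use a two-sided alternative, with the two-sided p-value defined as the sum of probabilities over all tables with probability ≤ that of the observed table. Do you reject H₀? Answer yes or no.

reject H₀: no

Margins: r₁=11, r₂=12, c₁=7, c₂=16, n=23
p_obs = C(11,5)·C(12,2)/C(23,7); sum pmf over tables with pmf ≤ p_obs
p-value (two-sided) = 0.19303
At α=0.1: p ≥ α → fail to reject H₀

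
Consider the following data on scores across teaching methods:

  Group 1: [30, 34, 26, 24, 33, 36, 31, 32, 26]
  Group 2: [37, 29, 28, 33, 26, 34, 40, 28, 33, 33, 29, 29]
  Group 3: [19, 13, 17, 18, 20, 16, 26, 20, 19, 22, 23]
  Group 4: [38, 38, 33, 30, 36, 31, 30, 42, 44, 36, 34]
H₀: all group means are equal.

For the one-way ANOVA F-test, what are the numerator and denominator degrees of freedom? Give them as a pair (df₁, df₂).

degrees of freedom = [3, 39]

k = 4 groups, N = 43 total
df = (k−1, N−k) = (4−1, 43−4) = (3, 39)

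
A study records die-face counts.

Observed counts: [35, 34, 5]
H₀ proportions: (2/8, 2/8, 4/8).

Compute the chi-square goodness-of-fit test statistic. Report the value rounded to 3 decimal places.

test statistic = 55.378

n = 74; E_i = n·p_i = [18.50, 18.50, 37.00]
χ² = (35−18.50)²/18.50 + (34−18.50)²/18.50 + (5−37.00)²/37.00 = 55.3784
df = 2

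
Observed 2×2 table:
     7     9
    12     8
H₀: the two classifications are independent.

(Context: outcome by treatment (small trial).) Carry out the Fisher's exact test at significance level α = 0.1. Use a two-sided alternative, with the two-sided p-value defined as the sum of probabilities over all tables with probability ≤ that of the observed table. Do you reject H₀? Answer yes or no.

Margins: r₁=16, r₂=20, c₁=19, c₂=17, n=36
p_obs = C(16,7)·C(20,12)/C(36,19); sum pmf over tables with pmf ≤ p_obs
p-value (two-sided) = 0.50273
At α=0.1: p ≥ α → fail to reject H₀

reject H₀: no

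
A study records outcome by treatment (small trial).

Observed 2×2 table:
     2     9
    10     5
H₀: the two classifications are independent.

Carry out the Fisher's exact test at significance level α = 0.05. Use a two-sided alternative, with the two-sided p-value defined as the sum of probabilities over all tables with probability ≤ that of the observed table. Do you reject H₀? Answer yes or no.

Margins: r₁=11, r₂=15, c₁=12, c₂=14, n=26
p_obs = C(11,2)·C(15,10)/C(26,12); sum pmf over tables with pmf ≤ p_obs
p-value (two-sided) = 0.02142
At α=0.05: p < α → reject H₀

reject H₀: yes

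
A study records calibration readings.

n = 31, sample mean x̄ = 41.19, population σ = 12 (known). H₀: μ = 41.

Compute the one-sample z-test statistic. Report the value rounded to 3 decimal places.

test statistic = 0.088

SE = σ/√n = 12/√31 = 2.1553
z = (x̄−μ₀)/SE = (41.19−41)/2.1553 = 0.0882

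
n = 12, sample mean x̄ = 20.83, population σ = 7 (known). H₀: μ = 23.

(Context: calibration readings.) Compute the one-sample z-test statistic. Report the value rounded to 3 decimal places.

SE = σ/√n = 7/√12 = 2.0207
z = (x̄−μ₀)/SE = (20.83−23)/2.0207 = -1.0739

test statistic = -1.074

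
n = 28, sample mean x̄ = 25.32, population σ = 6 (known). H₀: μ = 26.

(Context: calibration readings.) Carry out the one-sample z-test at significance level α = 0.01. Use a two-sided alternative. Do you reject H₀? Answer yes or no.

reject H₀: no

SE = σ/√n = 6/√28 = 1.1339
z = (x̄−μ₀)/SE = (25.32−26)/1.1339 = -0.5997
p-value (two-sided) = 0.54870
At α=0.01: p ≥ α → fail to reject H₀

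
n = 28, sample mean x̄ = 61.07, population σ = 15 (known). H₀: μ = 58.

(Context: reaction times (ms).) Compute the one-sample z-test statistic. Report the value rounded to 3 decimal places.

SE = σ/√n = 15/√28 = 2.8347
z = (x̄−μ₀)/SE = (61.07−58)/2.8347 = 1.0830

test statistic = 1.083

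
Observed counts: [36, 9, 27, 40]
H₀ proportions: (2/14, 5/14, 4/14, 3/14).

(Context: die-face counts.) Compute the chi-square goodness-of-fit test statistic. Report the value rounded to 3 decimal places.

n = 112; E_i = n·p_i = [16.00, 40.00, 32.00, 24.00]
χ² = (36−16.00)²/16.00 + (9−40.00)²/40.00 + (27−32.00)²/32.00 + (40−24.00)²/24.00 = 60.4729
df = 3

test statistic = 60.473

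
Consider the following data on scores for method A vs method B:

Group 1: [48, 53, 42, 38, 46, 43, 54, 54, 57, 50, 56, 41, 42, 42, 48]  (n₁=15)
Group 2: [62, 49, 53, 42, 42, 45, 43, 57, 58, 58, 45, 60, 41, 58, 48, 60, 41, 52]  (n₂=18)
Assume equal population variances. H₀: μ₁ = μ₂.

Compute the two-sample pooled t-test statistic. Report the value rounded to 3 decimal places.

test statistic = -1.302

x̄₁=47.600, s₁=6.150, n₁=15
x̄₂=50.778, s₂=7.597, n₂=18
s_p² = [14·6.150² + 17·7.597²]/31 = 48.7326
SE = √(s_p²·(1/15+1/18)) = 2.4405
t = (47.600−50.778)/2.4405 = -1.3021
df = 31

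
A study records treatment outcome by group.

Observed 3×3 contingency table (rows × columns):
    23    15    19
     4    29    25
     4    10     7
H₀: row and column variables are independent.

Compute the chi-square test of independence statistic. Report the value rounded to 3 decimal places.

Row totals [57, 58, 21], col totals [31, 54, 51], n=136
χ² = (23−12.99)²/12.99 + (15−22.63)²/22.63 + (19−21.38)²/21.38 + (4−13.22)²/13.22 + (29−23.03)²/23.03 + (25−21.75)²/21.75 + (4−4.79)²/4.79 + (10−8.34)²/8.34 + (7−7.88)²/7.88 = 19.5678
df = 4

test statistic = 19.568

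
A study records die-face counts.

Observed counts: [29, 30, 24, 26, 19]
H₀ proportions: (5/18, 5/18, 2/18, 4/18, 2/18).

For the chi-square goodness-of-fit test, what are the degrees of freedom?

df = k − 1 = 5 − 1 = 4

degrees of freedom = 4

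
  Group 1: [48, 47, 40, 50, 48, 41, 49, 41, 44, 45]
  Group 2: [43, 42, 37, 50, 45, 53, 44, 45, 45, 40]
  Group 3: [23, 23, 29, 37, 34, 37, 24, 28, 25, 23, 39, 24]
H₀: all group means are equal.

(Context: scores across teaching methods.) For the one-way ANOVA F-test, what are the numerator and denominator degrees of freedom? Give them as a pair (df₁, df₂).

degrees of freedom = [2, 29]

k = 3 groups, N = 32 total
df = (k−1, N−k) = (3−1, 32−3) = (2, 29)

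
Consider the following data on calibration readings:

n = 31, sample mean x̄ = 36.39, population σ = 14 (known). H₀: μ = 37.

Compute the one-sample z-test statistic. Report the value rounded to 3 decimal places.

SE = σ/√n = 14/√31 = 2.5145
z = (x̄−μ₀)/SE = (36.39−37)/2.5145 = -0.2426

test statistic = -0.243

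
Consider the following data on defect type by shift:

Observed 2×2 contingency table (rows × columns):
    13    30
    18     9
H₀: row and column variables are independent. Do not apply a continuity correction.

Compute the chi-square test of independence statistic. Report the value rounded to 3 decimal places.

test statistic = 8.923

Row totals [43, 27], col totals [31, 39], n=70
χ² = (13−19.04)²/19.04 + (30−23.96)²/23.96 + (18−11.96)²/11.96 + (9−15.04)²/15.04 = 8.9232
df = 1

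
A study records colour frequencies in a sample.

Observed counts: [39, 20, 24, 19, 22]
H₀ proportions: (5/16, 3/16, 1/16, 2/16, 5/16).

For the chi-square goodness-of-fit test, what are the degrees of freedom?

degrees of freedom = 4

df = k − 1 = 5 − 1 = 4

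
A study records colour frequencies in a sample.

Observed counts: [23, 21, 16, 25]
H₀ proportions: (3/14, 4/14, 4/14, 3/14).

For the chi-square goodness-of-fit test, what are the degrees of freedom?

degrees of freedom = 3

df = k − 1 = 4 − 1 = 3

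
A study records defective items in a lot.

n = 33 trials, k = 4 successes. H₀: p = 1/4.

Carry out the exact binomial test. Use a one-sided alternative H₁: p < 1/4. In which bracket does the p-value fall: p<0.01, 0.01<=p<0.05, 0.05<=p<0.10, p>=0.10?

Exact binomial: n=33, k=4, p₀=1/4=0.2500
P(X≤4) from Σ C(n,i)·p₀^i·(1−p₀)^(n−i)
p-value (one-sided, H₁ less) = 0.05861
→ bracket: 0.05<=p<0.10

p-value bracket: 0.05<=p<0.10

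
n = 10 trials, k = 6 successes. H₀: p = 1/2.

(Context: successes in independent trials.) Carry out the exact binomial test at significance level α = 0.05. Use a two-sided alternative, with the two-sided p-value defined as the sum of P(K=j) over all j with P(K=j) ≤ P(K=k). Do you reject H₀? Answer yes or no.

Exact binomial: n=10, k=6, p₀=1/2=0.5000
P(X=j) = C(n,j)·p₀^j·(1−p₀)^(n−j); p = Σ P(X=j) over j with P(X=j) ≤ P(X=6)
p-value (two-sided) = 0.75391
At α=0.05: p ≥ α → fail to reject H₀

reject H₀: no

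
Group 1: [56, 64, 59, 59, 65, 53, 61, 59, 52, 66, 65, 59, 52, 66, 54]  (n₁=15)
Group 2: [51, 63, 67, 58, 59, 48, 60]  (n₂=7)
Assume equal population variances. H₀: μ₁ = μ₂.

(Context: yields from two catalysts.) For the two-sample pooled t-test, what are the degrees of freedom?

df = n₁ + n₂ − 2 = 15 + 7 − 2 = 20

degrees of freedom = 20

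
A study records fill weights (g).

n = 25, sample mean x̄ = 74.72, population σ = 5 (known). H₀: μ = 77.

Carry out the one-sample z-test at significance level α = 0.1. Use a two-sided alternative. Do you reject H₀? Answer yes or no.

reject H₀: yes

SE = σ/√n = 5/√25 = 1.0000
z = (x̄−μ₀)/SE = (74.72−77)/1.0000 = -2.2800
p-value (two-sided) = 0.02261
At α=0.1: p < α → reject H₀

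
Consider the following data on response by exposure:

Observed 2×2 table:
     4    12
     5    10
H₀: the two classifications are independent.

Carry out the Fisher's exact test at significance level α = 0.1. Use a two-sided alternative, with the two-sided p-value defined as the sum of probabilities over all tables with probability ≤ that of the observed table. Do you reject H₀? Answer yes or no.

reject H₀: no

Margins: r₁=16, r₂=15, c₁=9, c₂=22, n=31
p_obs = C(16,4)·C(15,5)/C(31,9); sum pmf over tables with pmf ≤ p_obs
p-value (two-sided) = 0.70425
At α=0.1: p ≥ α → fail to reject H₀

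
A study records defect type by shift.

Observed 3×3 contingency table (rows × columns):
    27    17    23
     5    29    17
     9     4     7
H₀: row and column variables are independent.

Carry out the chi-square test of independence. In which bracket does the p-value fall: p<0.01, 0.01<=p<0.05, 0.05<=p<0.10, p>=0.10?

Row totals [67, 51, 20], col totals [41, 50, 47], n=138
χ² = (27−19.91)²/19.91 + (17−24.28)²/24.28 + (23−22.82)²/22.82 + (5−15.15)²/15.15 + (29−18.48)²/18.48 + (17−17.37)²/17.37 + (9−5.94)²/5.94 + (4−7.25)²/7.25 + (7−6.81)²/6.81 = 20.5447
df = 4
p-value (upper-tail) = 0.00039
→ bracket: p<0.01

p-value bracket: p<0.01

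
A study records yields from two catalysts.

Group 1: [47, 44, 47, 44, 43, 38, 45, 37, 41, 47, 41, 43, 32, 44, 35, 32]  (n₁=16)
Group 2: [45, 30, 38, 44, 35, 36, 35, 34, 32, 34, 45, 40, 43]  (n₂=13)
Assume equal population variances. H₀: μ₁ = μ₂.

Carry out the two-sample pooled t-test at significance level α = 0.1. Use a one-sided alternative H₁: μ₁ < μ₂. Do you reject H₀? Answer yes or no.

reject H₀: no

x̄₁=41.250, s₁=5.040, n₁=16
x̄₂=37.769, s₂=5.134, n₂=13
s_p² = [15·5.040² + 12·5.134²]/27 = 25.8262
SE = √(s_p²·(1/16+1/13)) = 1.8976
t = (41.250−37.769)/1.8976 = 1.8343
df = 27
p-value (one-sided, H₁ less) = 0.96118
At α=0.1: p ≥ α → fail to reject H₀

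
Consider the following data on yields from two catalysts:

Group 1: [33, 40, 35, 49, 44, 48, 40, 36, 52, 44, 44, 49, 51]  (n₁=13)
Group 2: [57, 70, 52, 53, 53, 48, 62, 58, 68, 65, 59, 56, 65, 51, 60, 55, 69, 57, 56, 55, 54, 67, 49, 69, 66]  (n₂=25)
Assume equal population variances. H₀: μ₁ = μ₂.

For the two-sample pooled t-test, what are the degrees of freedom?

df = n₁ + n₂ − 2 = 13 + 25 − 2 = 36

degrees of freedom = 36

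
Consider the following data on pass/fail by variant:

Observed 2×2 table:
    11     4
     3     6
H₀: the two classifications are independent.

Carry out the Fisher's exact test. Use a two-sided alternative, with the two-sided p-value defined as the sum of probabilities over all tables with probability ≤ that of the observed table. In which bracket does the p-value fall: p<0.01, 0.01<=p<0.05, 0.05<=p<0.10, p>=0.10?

Margins: r₁=15, r₂=9, c₁=14, c₂=10, n=24
p_obs = C(15,11)·C(9,3)/C(24,14); sum pmf over tables with pmf ≤ p_obs
p-value (two-sided) = 0.09180
→ bracket: 0.05<=p<0.10

p-value bracket: 0.05<=p<0.10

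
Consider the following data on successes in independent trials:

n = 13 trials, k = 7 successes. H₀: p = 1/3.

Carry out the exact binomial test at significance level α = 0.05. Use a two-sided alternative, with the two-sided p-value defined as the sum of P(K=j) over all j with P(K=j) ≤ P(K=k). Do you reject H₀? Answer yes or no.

reject H₀: no

Exact binomial: n=13, k=7, p₀=1/3=0.3333
P(X=j) = C(n,j)·p₀^j·(1−p₀)^(n−j); p = Σ P(X=j) over j with P(X=j) ≤ P(X=7)
p-value (two-sided) = 0.14208
At α=0.05: p ≥ α → fail to reject H₀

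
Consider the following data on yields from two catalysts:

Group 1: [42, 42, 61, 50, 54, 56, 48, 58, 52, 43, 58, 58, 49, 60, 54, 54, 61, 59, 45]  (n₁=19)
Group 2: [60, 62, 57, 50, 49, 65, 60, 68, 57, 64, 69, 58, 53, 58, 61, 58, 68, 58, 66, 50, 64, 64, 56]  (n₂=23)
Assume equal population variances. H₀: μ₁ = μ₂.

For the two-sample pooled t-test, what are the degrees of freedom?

df = n₁ + n₂ − 2 = 19 + 23 − 2 = 40

degrees of freedom = 40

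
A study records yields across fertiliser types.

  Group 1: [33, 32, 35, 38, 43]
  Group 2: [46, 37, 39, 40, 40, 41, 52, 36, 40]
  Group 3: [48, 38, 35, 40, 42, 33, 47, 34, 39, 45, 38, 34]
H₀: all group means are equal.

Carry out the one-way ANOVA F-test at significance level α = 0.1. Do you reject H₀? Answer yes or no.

reject H₀: no

Group means [36.20, 41.22, 39.42], grand mean 39.423
SSB = Σnᵢ(x̄ᵢ−x̄)² = 81.074; SSW = ΣΣ(x−x̄ᵢ)² = 565.272
MSB = 81.074/2 = 40.5370; MSW = 565.272/23 = 24.5771
F = MSB/MSW = 1.6494
df = (2, 23)
p-value (upper-tail) = 0.21410
At α=0.1: p ≥ α → fail to reject H₀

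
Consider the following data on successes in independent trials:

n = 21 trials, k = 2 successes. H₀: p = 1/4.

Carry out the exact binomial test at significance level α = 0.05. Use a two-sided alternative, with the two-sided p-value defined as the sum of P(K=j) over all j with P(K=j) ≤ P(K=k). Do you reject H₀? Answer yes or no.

Exact binomial: n=21, k=2, p₀=1/4=0.2500
P(X=j) = C(n,j)·p₀^j·(1−p₀)^(n−j); p = Σ P(X=j) over j with P(X=j) ≤ P(X=2)
p-value (two-sided) = 0.13067
At α=0.05: p ≥ α → fail to reject H₀

reject H₀: no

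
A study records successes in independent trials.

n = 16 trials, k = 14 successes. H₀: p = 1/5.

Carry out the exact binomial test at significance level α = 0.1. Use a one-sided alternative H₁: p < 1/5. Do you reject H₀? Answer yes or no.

Exact binomial: n=16, k=14, p₀=1/5=0.2000
P(X≤14) from Σ C(n,i)·p₀^i·(1−p₀)^(n−i)
p-value (one-sided, H₁ less) = 1.00000
At α=0.1: p ≥ α → fail to reject H₀

reject H₀: no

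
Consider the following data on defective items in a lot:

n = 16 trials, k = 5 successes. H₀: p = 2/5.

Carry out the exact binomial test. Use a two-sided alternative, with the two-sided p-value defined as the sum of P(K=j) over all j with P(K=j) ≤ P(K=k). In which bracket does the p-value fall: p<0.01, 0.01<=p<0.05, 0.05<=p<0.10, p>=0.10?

p-value bracket: p>=0.10

Exact binomial: n=16, k=5, p₀=2/5=0.4000
P(X=j) = C(n,j)·p₀^j·(1−p₀)^(n−j); p = Σ P(X=j) over j with P(X=j) ≤ P(X=5)
p-value (two-sided) = 0.61278
→ bracket: p>=0.10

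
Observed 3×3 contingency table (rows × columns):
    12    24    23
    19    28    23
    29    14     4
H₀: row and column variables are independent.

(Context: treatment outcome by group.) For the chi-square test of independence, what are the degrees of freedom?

df = (r−1)(c−1) = (3−1)·(3−1) = 4

degrees of freedom = 4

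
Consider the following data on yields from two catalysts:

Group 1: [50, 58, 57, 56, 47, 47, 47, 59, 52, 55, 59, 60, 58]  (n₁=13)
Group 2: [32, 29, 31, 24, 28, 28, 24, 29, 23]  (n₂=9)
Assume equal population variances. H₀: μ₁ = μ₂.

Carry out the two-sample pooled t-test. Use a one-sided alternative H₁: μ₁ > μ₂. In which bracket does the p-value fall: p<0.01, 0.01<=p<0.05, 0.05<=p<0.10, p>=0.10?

p-value bracket: p<0.01

x̄₁=54.231, s₁=4.986, n₁=13
x̄₂=27.556, s₂=3.206, n₂=9
s_p² = [12·4.986² + 8·3.206²]/20 = 19.0265
SE = √(s_p²·(1/13+1/9)) = 1.8915
t = (54.231−27.556)/1.8915 = 14.1030
df = 20
p-value (one-sided, H₁ greater) = 0.00000
→ bracket: p<0.01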